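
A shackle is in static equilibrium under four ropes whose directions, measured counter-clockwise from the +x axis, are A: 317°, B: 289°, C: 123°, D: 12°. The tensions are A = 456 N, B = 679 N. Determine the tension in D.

Resolve: ΣF_x = 456 cos 317° + 679 cos 289° + T_C cos 123° + T_D cos 12° = 0.
        ΣF_y = 456 sin 317° + 679 sin 289° + T_C sin 123° + T_D sin 12° = 0.
The known terms sum to (554.6, -953) N, so -0.5446 T_C + 0.9781 T_D = -554.6 and 0.8387 T_C + 0.2079 T_D = 953.
Solving simultaneously: T_C = 1122 N, T_D = 57.79 N.

T_D ≈ 57.8 N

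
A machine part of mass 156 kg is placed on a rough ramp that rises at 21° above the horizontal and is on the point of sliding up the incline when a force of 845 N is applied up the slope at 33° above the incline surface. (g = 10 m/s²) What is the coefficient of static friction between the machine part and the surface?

On the verge of sliding up the incline, friction is at its maximum μN and acts down the slope.
Perpendicular to incline: N = W cos 21° − P sin 33° = 1456 − 460.2 = 996.2 N.
Along incline: P cos 33° − μN = W sin 21° → μ = −(W sin 21° − P cos 33°) / N = 0.1502.

μ ≈ 0.150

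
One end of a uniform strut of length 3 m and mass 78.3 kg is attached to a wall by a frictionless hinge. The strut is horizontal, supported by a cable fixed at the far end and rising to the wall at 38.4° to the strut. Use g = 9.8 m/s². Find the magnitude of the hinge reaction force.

|H| ≈ 618 N

Take torques about the hinge: T sin 38.4° · 3 = 78.3×9.8×1.5 = 1151 N·m.
So T = 1151 / (0.6211 × 3) = 617.68 N.
ΣF_x = 0: H_x = T cos 38.4° = 484.07 N.
ΣF_y = 0: H_y = (78.3×9.8) − T sin 38.4° = 767.34 − 383.67 = 383.67 N.
|H| = √(H_x² + H_y²) = √((484.07)² + (383.67)²) = 617.68 N.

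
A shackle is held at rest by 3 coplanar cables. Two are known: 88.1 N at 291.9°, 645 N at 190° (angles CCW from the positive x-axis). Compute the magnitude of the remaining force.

Sum the known components: ΣF_x = -602.3 N, ΣF_y = -193.7 N.
For equilibrium the remaining force must supply (−ΣF_x, −ΣF_y) = (602.3, 193.7) N.
Magnitude = √((602.3)² + (193.7)²) = 632.7 N; direction = atan2(193.7, 602.3) = 17.8°.

F ≈ 633 N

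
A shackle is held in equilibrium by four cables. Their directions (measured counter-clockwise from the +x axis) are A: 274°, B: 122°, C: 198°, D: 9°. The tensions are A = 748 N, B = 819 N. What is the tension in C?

Resolve: ΣF_x = 748 cos 274° + 819 cos 122° + T_C cos 198° + T_D cos 9° = 0.
        ΣF_y = 748 sin 274° + 819 sin 122° + T_C sin 198° + T_D sin 9° = 0.
The known terms sum to (-381.8, -51.63) N, so -0.9511 T_C + 0.9877 T_D = 381.8 and -0.3090 T_C + 0.1564 T_D = 51.63.
Solving simultaneously: T_C = 55.87 N, T_D = 440.4 N.

T_C ≈ 55.9 N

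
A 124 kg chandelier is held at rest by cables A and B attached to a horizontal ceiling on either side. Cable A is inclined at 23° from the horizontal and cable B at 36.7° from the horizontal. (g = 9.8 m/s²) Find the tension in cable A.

Weight W = 124 × 9.8 = 1215 N acts straight down.
Horizontal: T_A cos 23° = T_B cos 36.7°  →  T_B = 1.148 T_A.
Vertical: T_A sin 23° + T_B sin 36.7° = 1215.
Substituting the horizontal relation into the vertical equation gives 1.077 T_A = 1215, so T_A = 1128 N.

T_A ≈ 1130 N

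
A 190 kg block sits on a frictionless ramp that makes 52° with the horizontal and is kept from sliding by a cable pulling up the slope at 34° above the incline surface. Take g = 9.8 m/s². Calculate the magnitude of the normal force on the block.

Take axes along and perpendicular to the incline. Weight components: W sin 52° = 1467 N down-slope, W cos 52° = 1146 N into the surface.
Along incline: T cos 34° = W sin 52° → T = 1770 N.
Perpendicular: N = W cos 52° − T sin 34° = 156.7 N.

N ≈ 157 N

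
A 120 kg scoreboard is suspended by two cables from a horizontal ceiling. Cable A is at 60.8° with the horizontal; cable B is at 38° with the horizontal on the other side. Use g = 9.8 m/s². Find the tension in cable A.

T_A ≈ 938 N

Weight W = 120 × 9.8 = 1176 N acts straight down.
Horizontal: T_A cos 60.8° = T_B cos 38°  →  T_B = 0.6191 T_A.
Vertical: T_A sin 60.8° + T_B sin 38° = 1176.
Substituting the horizontal relation into the vertical equation gives 1.254 T_A = 1176, so T_A = 937.7 N.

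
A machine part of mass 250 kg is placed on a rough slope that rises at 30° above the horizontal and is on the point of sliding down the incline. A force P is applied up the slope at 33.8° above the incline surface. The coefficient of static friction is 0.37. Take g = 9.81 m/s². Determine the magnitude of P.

P ≈ 704 N

On the verge of sliding down the incline, friction equals μN and acts up the slope.
Perpendicular: N + P sin 33.8° = W cos 30° = 2124 N.
Along incline: P cos 33.8° + μN = W sin 30° with W sin 30° = 1226 N.
Solving the pair for P and N: P = 704.5 N, N = 1732 N (and f = μN = 640.9 N).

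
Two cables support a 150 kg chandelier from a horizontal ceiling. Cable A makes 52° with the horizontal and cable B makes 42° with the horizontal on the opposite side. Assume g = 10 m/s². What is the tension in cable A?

Weight W = 150 × 10 = 1500 N acts straight down.
Horizontal: T_A cos 52° = T_B cos 42°  →  T_B = 0.8285 T_A.
Vertical: T_A sin 52° + T_B sin 42° = 1500.
Substituting the horizontal relation into the vertical equation gives 1.342 T_A = 1500, so T_A = 1117 N.

T_A ≈ 1120 N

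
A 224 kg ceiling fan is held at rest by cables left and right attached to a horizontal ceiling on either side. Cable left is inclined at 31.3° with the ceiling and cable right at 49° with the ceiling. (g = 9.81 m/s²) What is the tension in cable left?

Weight W = 224 × 9.81 = 2197 N acts straight down.
Horizontal: T_left cos 31.3° = T_right cos 49°  →  T_right = 1.302 T_left.
Vertical: T_left sin 31.3° + T_right sin 49° = 2197.
Substituting the horizontal relation into the vertical equation gives 1.502 T_left = 2197, so T_left = 1463 N.

T_left ≈ 1460 N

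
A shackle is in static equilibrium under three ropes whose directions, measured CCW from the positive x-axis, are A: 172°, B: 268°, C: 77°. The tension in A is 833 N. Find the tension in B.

Resolve: ΣF_x = 833 cos 172° + T_B cos 268° + T_C cos 77° = 0.
        ΣF_y = 833 sin 172° + T_B sin 268° + T_C sin 77° = 0.
The known terms sum to (-824.9, 115.9) N, so -0.0349 T_B + 0.2250 T_C = 824.9 and -0.9994 T_B + 0.9744 T_C = -115.9.
Solving simultaneously: T_B = 4349 N, T_C = 4342 N.

T_B ≈ 4350 N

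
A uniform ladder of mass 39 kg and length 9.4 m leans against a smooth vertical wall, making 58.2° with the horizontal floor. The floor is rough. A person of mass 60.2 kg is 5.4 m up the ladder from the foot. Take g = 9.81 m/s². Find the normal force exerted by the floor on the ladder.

ΣF_y = 0: N_floor = 39×9.81 + 60.2×9.81 = 973.15 N.

N_floor ≈ 973 N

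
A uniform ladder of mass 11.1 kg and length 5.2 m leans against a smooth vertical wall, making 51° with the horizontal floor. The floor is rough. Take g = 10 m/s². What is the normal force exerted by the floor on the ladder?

ΣF_y = 0: N_floor = 11.1×10 = 111 N.

N_floor ≈ 111 N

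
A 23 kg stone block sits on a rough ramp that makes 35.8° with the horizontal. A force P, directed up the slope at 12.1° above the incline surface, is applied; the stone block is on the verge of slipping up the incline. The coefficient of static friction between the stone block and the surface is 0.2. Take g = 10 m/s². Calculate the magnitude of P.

P ≈ 169 N

On the verge of sliding up the incline, friction equals μN and acts down the slope.
Perpendicular: N + P sin 12.1° = W cos 35.8° = 186.5 N.
Along incline: P cos 12.1° = W sin 35.8° + μN  with W sin 35.8° = 134.5 N.
Solving the pair for P and N: P = 168.5 N, N = 151.2 N (and f = μN = 30.24 N).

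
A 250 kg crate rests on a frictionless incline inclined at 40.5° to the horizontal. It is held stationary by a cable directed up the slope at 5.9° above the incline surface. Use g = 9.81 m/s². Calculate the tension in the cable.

T ≈ 1600 N

Take axes along and perpendicular to the incline. Weight components: W sin 40.5° = 1593 N down-slope, W cos 40.5° = 1865 N into the surface.
Along incline: T cos 5.9° = W sin 40.5° → T = 1601 N.
Perpendicular: N = W cos 40.5° − T sin 5.9° = 1700 N.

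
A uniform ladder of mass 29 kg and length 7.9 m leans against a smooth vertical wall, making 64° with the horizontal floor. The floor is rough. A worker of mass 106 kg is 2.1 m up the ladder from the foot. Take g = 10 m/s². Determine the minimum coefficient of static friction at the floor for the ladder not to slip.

μ_min ≈ 0.154

ΣF_y = 0: N_floor = 29×10 + 106×10 = 1350 N.
Torques about the foot: N_wall · 7.9 sin 64° = 29×10×3.95 cos 64° + 106×10×2.1 cos 64° → N_wall = 208.15 N.
ΣF_x = 0: f_floor = N_wall = 208.15 N.
μ_min = f_floor / N_floor = 208.15 / 1350 = 0.1542.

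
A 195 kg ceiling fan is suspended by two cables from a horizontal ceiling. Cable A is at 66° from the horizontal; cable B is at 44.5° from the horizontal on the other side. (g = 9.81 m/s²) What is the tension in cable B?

Weight W = 195 × 9.81 = 1913 N acts straight down.
Horizontal: T_A cos 66° = T_B cos 44.5°  →  T_A = 1.754 T_B.
Vertical: T_A sin 66° + T_B sin 44.5° = 1913.
Substituting the horizontal relation into the vertical equation gives 2.303 T_B = 1913, so T_B = 830.7 N.

T_B ≈ 831 N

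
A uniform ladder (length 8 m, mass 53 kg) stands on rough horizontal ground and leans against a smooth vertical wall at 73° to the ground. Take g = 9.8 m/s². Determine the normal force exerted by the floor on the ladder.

ΣF_y = 0: N_floor = 53×9.8 = 519.4 N.

N_floor ≈ 519 N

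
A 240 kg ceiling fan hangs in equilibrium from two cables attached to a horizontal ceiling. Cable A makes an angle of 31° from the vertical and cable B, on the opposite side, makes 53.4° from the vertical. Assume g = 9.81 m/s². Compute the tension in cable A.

T_A ≈ 1900 N

Angles from the horizontal: cable A is 90° − 31° = 59°, cable B is 90° − 53.4° = 36.6°.
Weight W = 240 × 9.81 = 2354 N acts straight down.
Horizontal: T_A cos 59° = T_B cos 36.6°  →  T_B = 0.6415 T_A.
Vertical: T_A sin 59° + T_B sin 36.6° = 2354.
Substituting the horizontal relation into the vertical equation gives 1.24 T_A = 2354, so T_A = 1899 N.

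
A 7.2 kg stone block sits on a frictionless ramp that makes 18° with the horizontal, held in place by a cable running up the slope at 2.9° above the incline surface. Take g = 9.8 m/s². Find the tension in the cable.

T ≈ 21.8 N

Take axes along and perpendicular to the incline. Weight components: W sin 18° = 21.8 N down-slope, W cos 18° = 67.11 N into the surface.
Along incline: T cos 2.9° = W sin 18° → T = 21.83 N.
Perpendicular: N = W cos 18° − T sin 2.9° = 66 N.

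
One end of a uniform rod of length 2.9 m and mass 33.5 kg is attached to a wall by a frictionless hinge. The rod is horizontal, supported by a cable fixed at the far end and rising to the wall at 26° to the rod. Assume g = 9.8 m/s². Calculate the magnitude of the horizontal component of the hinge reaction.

Take torques about the hinge: T sin 26° · 2.9 = 33.5×9.8×1.45 = 476.04 N·m.
So T = 476.04 / (0.4384 × 2.9) = 374.45 N.
ΣF_x = 0: H_x = T cos 26° = 336.56 N.

H_x ≈ 337 N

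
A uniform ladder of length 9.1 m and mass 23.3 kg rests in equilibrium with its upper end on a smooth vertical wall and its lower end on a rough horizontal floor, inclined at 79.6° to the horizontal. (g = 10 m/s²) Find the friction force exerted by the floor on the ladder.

f ≈ 21.4 N

Torques about the foot: N_wall · 9.1 sin 79.6° = 23.3×10×4.55 cos 79.6° → N_wall = 21.382 N.
ΣF_x = 0: f_floor = N_wall = 21.382 N.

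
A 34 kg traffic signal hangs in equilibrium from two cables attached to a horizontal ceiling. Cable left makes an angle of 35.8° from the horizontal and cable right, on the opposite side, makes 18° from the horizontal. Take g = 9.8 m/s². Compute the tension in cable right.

T_right ≈ 335 N

Weight W = 34 × 9.8 = 333.2 N acts straight down.
Horizontal: T_left cos 35.8° = T_right cos 18°  →  T_left = 1.173 T_right.
Vertical: T_left sin 35.8° + T_right sin 18° = 333.2.
Substituting the horizontal relation into the vertical equation gives 0.9949 T_right = 333.2, so T_right = 334.9 N.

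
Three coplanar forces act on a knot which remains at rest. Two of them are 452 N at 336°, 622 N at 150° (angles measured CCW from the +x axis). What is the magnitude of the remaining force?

F ≈ 179 N

Sum the known components: ΣF_x = -125.7 N, ΣF_y = 127.2 N.
For equilibrium the remaining force must supply (−ΣF_x, −ΣF_y) = (125.7, -127.2) N.
Magnitude = √((125.7)² + (-127.2)²) = 178.8 N; direction = atan2(-127.2, 125.7) = 314.7°.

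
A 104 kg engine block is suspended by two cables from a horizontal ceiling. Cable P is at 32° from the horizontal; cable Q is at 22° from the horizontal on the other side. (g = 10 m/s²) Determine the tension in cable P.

Weight W = 104 × 10 = 1040 N acts straight down.
Horizontal: T_P cos 32° = T_Q cos 22°  →  T_Q = 0.9146 T_P.
Vertical: T_P sin 32° + T_Q sin 22° = 1040.
Substituting the horizontal relation into the vertical equation gives 0.8726 T_P = 1040, so T_P = 1192 N.

T_P ≈ 1190 N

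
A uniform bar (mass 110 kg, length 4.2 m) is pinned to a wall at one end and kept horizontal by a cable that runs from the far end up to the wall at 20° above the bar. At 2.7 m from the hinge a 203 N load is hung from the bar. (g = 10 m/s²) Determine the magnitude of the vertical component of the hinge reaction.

Take torques about the hinge: T sin 20° · 4.2 = 110×10×2.1 + 203×2.7 = 2858.1 N·m.
So T = 2858.1 / (0.3420 × 4.2) = 1989.6 N.
ΣF_y = 0: H_y = (110×10 + 203) − T sin 20° = 1303 − 680.5 = 622.5 N.

|H_y| ≈ 622 N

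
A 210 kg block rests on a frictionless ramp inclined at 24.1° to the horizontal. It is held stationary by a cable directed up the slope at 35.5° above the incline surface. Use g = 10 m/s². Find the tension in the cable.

T ≈ 1050 N

Take axes along and perpendicular to the incline. Weight components: W sin 24.1° = 857.5 N down-slope, W cos 24.1° = 1917 N into the surface.
Along incline: T cos 35.5° = W sin 24.1° → T = 1053 N.
Perpendicular: N = W cos 24.1° − T sin 35.5° = 1305 N.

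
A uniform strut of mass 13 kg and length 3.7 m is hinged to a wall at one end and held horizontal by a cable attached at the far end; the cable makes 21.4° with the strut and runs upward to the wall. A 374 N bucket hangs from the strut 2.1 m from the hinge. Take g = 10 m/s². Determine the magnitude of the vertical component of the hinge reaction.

|H_y| ≈ 227 N

Take torques about the hinge: T sin 21.4° · 3.7 = 13×10×1.85 + 374×2.1 = 1025.9 N·m.
So T = 1025.9 / (0.3649 × 3.7) = 759.9 N.
ΣF_y = 0: H_y = (13×10 + 374) − T sin 21.4° = 504 − 277.27 = 226.73 N.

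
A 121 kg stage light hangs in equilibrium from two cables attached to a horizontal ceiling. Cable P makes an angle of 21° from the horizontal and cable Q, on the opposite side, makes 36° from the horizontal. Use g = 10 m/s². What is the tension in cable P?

Weight W = 121 × 10 = 1210 N acts straight down.
Horizontal: T_P cos 21° = T_Q cos 36°  →  T_Q = 1.154 T_P.
Vertical: T_P sin 21° + T_Q sin 36° = 1210.
Substituting the horizontal relation into the vertical equation gives 1.037 T_P = 1210, so T_P = 1167 N.

T_P ≈ 1170 N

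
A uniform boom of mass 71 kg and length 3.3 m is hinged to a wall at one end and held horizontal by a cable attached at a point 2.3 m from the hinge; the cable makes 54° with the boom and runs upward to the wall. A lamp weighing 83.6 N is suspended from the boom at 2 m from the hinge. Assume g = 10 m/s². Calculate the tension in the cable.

T ≈ 719 N

Take torques about the hinge: T sin 54° · 2.3 = 71×10×1.65 + 83.6×2 = 1338.7 N·m.
So T = 1338.7 / (0.8090 × 2.3) = 719.45 N.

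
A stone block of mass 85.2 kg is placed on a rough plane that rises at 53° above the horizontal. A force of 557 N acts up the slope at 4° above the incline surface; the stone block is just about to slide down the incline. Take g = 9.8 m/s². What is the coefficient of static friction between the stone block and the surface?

On the verge of sliding down the incline, friction is at its maximum μN and acts up the slope.
Perpendicular to incline: N = W cos 53° − P sin 4° = 502.5 − 38.85 = 463.6 N.
Along incline: P cos 4° + μN = W sin 53° → μ = (W sin 53° − P cos 4°) / N = 0.2398.

μ ≈ 0.240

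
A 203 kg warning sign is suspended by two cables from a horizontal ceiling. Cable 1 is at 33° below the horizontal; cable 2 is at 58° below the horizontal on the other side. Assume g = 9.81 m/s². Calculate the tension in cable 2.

Weight W = 203 × 9.81 = 1991 N acts straight down.
Horizontal: T_1 cos 33° = T_2 cos 58°  →  T_1 = 0.6319 T_2.
Vertical: T_1 sin 33° + T_2 sin 58° = 1991.
Substituting the horizontal relation into the vertical equation gives 1.192 T_2 = 1991, so T_2 = 1670 N.

T_2 ≈ 1670 N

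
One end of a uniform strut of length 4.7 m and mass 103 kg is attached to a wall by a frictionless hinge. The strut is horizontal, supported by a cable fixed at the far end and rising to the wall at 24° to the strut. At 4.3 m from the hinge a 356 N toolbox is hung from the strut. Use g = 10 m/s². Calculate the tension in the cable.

Take torques about the hinge: T sin 24° · 4.7 = 103×10×2.35 + 356×4.3 = 3951.3 N·m.
So T = 3951.3 / (0.4067 × 4.7) = 2066.9 N.

T ≈ 2070 N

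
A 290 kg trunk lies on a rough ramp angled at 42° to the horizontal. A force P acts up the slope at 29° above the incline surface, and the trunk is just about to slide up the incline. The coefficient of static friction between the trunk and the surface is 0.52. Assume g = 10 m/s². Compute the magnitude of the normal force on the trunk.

N ≈ 838 N

On the verge of sliding up the incline, friction equals μN and acts down the slope.
Perpendicular: N + P sin 29° = W cos 42° = 2155 N.
Along incline: P cos 29° = W sin 42° + μN  with W sin 42° = 1940 N.
Solving the pair for P and N: P = 2717 N, N = 838 N (and f = μN = 435.7 N).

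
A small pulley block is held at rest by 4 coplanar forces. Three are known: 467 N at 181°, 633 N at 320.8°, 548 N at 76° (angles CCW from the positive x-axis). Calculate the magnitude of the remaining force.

F ≈ 199 N

Sum the known components: ΣF_x = 156.2 N, ΣF_y = 123.5 N.
For equilibrium the remaining force must supply (−ΣF_x, −ΣF_y) = (-156.2, -123.5) N.
Magnitude = √((-156.2)² + (-123.5)²) = 199.1 N; direction = atan2(-123.5, -156.2) = 218.3°.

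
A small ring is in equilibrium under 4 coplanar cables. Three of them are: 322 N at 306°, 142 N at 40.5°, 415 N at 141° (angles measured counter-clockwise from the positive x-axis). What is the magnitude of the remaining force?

F ≈ 96.3 N

Sum the known components: ΣF_x = -25.27 N, ΣF_y = 92.89 N.
For equilibrium the remaining force must supply (−ΣF_x, −ΣF_y) = (25.27, -92.89) N.
Magnitude = √((25.27)² + (-92.89)²) = 96.26 N; direction = atan2(-92.89, 25.27) = 285.2°.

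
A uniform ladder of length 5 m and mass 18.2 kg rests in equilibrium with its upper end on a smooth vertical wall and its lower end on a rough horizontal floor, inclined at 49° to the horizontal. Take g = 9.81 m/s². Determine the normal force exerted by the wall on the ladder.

Torques about the foot: N_wall · 5 sin 49° = 18.2×9.81×2.5 cos 49° → N_wall = 77.602 N.

N_wall ≈ 77.6 N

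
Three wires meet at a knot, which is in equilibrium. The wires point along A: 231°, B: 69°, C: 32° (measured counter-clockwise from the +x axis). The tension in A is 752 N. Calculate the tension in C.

T_C ≈ 386 N

Resolve: ΣF_x = 752 cos 231° + T_B cos 69° + T_C cos 32° = 0.
        ΣF_y = 752 sin 231° + T_B sin 69° + T_C sin 32° = 0.
The known terms sum to (-473.2, -584.4) N, so 0.3584 T_B + 0.8480 T_C = 473.2 and 0.9336 T_B + 0.5299 T_C = 584.4.
Solving simultaneously: T_B = 406.8 N, T_C = 386.1 N.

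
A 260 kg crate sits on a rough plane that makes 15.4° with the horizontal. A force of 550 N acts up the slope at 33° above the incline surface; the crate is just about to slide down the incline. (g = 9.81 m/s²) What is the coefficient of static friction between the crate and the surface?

On the verge of sliding down the incline, friction is at its maximum μN and acts up the slope.
Perpendicular to incline: N = W cos 15.4° − P sin 33° = 2459 − 299.6 = 2159 N.
Along incline: P cos 33° + μN = W sin 15.4° → μ = (W sin 15.4° − P cos 33°) / N = 0.1001.

μ ≈ 0.100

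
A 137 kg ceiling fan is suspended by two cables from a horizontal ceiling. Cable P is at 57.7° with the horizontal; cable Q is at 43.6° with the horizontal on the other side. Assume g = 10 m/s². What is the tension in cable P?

T_P ≈ 1010 N

Weight W = 137 × 10 = 1370 N acts straight down.
Horizontal: T_P cos 57.7° = T_Q cos 43.6°  →  T_Q = 0.7379 T_P.
Vertical: T_P sin 57.7° + T_Q sin 43.6° = 1370.
Substituting the horizontal relation into the vertical equation gives 1.354 T_P = 1370, so T_P = 1012 N.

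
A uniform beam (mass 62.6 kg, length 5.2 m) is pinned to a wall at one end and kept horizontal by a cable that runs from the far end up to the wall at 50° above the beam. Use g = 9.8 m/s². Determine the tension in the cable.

T ≈ 400 N

Take torques about the hinge: T sin 50° · 5.2 = 62.6×9.8×2.6 = 1595 N·m.
So T = 1595 / (0.7660 × 5.2) = 400.42 N.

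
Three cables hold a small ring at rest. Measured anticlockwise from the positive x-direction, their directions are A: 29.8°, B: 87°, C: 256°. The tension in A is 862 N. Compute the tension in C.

Resolve: ΣF_x = 862 cos 29.8° + T_B cos 87° + T_C cos 256° = 0.
        ΣF_y = 862 sin 29.8° + T_B sin 87° + T_C sin 256° = 0.
The known terms sum to (748, 428.4) N, so 0.0523 T_B − 0.2419 T_C = -748 and 0.9986 T_B − 0.9703 T_C = -428.4.
Solving simultaneously: T_B = 3261 N, T_C = 3797 N.

T_C ≈ 3800 N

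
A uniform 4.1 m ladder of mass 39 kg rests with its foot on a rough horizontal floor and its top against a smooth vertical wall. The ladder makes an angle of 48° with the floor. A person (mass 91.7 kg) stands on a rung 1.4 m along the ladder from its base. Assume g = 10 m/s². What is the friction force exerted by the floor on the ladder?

Torques about the foot: N_wall · 4.1 sin 48° = 39×10×2.05 cos 48° + 91.7×10×1.4 cos 48° → N_wall = 457.52 N.
ΣF_x = 0: f_floor = N_wall = 457.52 N.

f ≈ 458 N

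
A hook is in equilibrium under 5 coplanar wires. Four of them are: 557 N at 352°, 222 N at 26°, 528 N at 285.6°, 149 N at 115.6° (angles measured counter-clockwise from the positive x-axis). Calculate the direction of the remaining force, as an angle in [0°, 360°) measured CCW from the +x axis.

Sum the known components: ΣF_x = 828.7 N, ΣF_y = -354.4 N.
For equilibrium the remaining force must supply (−ΣF_x, −ΣF_y) = (-828.7, 354.4) N.
Magnitude = √((-828.7)² + (354.4)²) = 901.3 N; direction = atan2(354.4, -828.7) = 156.8°.

θ ≈ 157°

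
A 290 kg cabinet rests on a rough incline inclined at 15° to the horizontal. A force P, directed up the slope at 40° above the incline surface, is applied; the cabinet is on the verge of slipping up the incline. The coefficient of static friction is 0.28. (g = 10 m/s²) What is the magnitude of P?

P ≈ 1620 N

On the verge of sliding up the incline, friction equals μN and acts down the slope.
Perpendicular: N + P sin 40° = W cos 15° = 2801 N.
Along incline: P cos 40° = W sin 15° + μN  with W sin 15° = 750.6 N.
Solving the pair for P and N: P = 1622 N, N = 1758 N (and f = μN = 492.3 N).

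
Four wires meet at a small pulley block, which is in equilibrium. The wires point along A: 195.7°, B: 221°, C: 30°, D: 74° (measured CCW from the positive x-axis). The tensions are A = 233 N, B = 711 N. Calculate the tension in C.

T_C ≈ 843 N

Resolve: ΣF_x = 233 cos 195.7° + 711 cos 221° + T_C cos 30° + T_D cos 74° = 0.
        ΣF_y = 233 sin 195.7° + 711 sin 221° + T_C sin 30° + T_D sin 74° = 0.
The known terms sum to (-760.9, -529.5) N, so 0.8660 T_C + 0.2756 T_D = 760.9 and 0.5000 T_C + 0.9613 T_D = 529.5.
Solving simultaneously: T_C = 842.8 N, T_D = 112.5 N.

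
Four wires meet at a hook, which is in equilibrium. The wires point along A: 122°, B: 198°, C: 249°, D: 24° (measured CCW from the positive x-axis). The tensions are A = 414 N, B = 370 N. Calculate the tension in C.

T_C ≈ 634 N

Resolve: ΣF_x = 414 cos 122° + 370 cos 198° + T_C cos 249° + T_D cos 24° = 0.
        ΣF_y = 414 sin 122° + 370 sin 198° + T_C sin 249° + T_D sin 24° = 0.
The known terms sum to (-571.3, 236.8) N, so -0.3584 T_C + 0.9135 T_D = 571.3 and -0.9336 T_C + 0.4067 T_D = -236.8.
Solving simultaneously: T_C = 634.5 N, T_D = 874.2 N.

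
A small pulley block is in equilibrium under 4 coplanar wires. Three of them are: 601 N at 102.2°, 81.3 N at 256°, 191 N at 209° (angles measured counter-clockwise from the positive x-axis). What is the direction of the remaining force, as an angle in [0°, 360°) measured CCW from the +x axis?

Sum the known components: ΣF_x = -313.7 N, ΣF_y = 415.9 N.
For equilibrium the remaining force must supply (−ΣF_x, −ΣF_y) = (313.7, -415.9) N.
Magnitude = √((313.7)² + (-415.9)²) = 521 N; direction = atan2(-415.9, 313.7) = 307.0°.

θ ≈ 307°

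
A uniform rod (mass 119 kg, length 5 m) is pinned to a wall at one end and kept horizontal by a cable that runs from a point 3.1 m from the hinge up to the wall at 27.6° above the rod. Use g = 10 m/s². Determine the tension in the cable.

T ≈ 2070 N

Take torques about the hinge: T sin 27.6° · 3.1 = 119×10×2.5 = 2975 N·m.
So T = 2975 / (0.4633 × 3.1) = 2071.4 N.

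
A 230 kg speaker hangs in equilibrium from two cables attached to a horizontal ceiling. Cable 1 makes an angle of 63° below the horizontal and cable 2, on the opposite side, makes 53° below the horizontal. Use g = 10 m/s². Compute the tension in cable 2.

Weight W = 230 × 10 = 2300 N acts straight down.
Horizontal: T_1 cos 63° = T_2 cos 53°  →  T_1 = 1.326 T_2.
Vertical: T_1 sin 63° + T_2 sin 53° = 2300.
Substituting the horizontal relation into the vertical equation gives 1.98 T_2 = 2300, so T_2 = 1162 N.

T_2 ≈ 1160 N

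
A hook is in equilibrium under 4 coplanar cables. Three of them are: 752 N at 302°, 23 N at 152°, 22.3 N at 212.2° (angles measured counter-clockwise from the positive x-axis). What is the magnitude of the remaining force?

Sum the known components: ΣF_x = 359.3 N, ΣF_y = -638.8 N.
For equilibrium the remaining force must supply (−ΣF_x, −ΣF_y) = (-359.3, 638.8) N.
Magnitude = √((-359.3)² + (638.8)²) = 732.9 N; direction = atan2(638.8, -359.3) = 119.4°.

F ≈ 733 N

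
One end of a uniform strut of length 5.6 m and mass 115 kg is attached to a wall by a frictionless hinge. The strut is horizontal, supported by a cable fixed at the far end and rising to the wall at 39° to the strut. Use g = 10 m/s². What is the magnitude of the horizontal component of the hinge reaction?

Take torques about the hinge: T sin 39° · 5.6 = 115×10×2.8 = 3220 N·m.
So T = 3220 / (0.6293 × 5.6) = 913.68 N.
ΣF_x = 0: H_x = T cos 39° = 710.07 N.

H_x ≈ 710 N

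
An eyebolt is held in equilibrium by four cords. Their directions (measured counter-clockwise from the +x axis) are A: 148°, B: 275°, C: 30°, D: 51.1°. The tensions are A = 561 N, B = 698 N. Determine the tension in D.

Resolve: ΣF_x = 561 cos 148° + 698 cos 275° + T_C cos 30° + T_D cos 51.1° = 0.
        ΣF_y = 561 sin 148° + 698 sin 275° + T_C sin 30° + T_D sin 51.1° = 0.
The known terms sum to (-414.9, -398.1) N, so 0.8660 T_C + 0.6280 T_D = 414.9 and 0.5000 T_C + 0.7782 T_D = 398.1.
Solving simultaneously: T_C = 202.6 N, T_D = 381.3 N.

T_D ≈ 381 N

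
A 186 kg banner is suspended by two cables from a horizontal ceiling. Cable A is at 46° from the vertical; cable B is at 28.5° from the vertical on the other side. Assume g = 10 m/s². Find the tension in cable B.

Angles from the horizontal: cable A is 90° − 46° = 44°, cable B is 90° − 28.5° = 61.5°.
Weight W = 186 × 10 = 1860 N acts straight down.
Horizontal: T_A cos 44° = T_B cos 61.5°  →  T_A = 0.6633 T_B.
Vertical: T_A sin 44° + T_B sin 61.5° = 1860.
Substituting the horizontal relation into the vertical equation gives 1.34 T_B = 1860, so T_B = 1388 N.

T_B ≈ 1390 N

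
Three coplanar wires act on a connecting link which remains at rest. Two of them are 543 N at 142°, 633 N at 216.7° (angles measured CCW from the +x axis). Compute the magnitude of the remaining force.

F ≈ 936 N

Sum the known components: ΣF_x = -935.4 N, ΣF_y = -43.99 N.
For equilibrium the remaining force must supply (−ΣF_x, −ΣF_y) = (935.4, 43.99) N.
Magnitude = √((935.4)² + (43.99)²) = 936.4 N; direction = atan2(43.99, 935.4) = 2.7°.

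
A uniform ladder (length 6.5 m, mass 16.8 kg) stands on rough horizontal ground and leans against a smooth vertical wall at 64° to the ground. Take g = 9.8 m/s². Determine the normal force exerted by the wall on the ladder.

N_wall ≈ 40.2 N

Torques about the foot: N_wall · 6.5 sin 64° = 16.8×9.8×3.25 cos 64° → N_wall = 40.15 N.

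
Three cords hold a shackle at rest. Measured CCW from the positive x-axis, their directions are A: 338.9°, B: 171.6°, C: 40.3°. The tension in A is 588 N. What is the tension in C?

Resolve: ΣF_x = 588 cos 338.9° + T_B cos 171.6° + T_C cos 40.3° = 0.
        ΣF_y = 588 sin 338.9° + T_B sin 171.6° + T_C sin 40.3° = 0.
The known terms sum to (548.6, -211.7) N, so -0.9893 T_B + 0.7627 T_C = -548.6 and 0.1461 T_B + 0.6468 T_C = 211.7.
Solving simultaneously: T_B = 687.2 N, T_C = 172.1 N.

T_C ≈ 172 N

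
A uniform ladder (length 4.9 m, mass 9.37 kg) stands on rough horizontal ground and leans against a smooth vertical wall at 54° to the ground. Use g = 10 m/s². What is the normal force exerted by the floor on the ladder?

N_floor ≈ 93.7 N

ΣF_y = 0: N_floor = 9.37×10 = 93.7 N.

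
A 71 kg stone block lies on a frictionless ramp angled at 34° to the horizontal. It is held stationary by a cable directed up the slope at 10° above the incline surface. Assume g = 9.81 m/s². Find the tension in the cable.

Take axes along and perpendicular to the incline. Weight components: W sin 34° = 389.5 N down-slope, W cos 34° = 577.4 N into the surface.
Along incline: T cos 10° = W sin 34° → T = 395.5 N.
Perpendicular: N = W cos 34° − T sin 10° = 508.8 N.

T ≈ 395 N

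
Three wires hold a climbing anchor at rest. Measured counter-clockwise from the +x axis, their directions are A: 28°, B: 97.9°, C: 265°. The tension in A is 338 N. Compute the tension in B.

T_B ≈ 1270 N

Resolve: ΣF_x = 338 cos 28° + T_B cos 97.9° + T_C cos 265° = 0.
        ΣF_y = 338 sin 28° + T_B sin 97.9° + T_C sin 265° = 0.
The known terms sum to (298.4, 158.7) N, so -0.1374 T_B − 0.0872 T_C = -298.4 and 0.9905 T_B − 0.9962 T_C = -158.7.
Solving simultaneously: T_B = 1270 N, T_C = 1422 N.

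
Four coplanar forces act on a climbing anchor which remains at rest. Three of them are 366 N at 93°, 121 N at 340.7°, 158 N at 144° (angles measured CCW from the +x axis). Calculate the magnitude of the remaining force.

F ≈ 420 N

Sum the known components: ΣF_x = -32.78 N, ΣF_y = 418.4 N.
For equilibrium the remaining force must supply (−ΣF_x, −ΣF_y) = (32.78, -418.4) N.
Magnitude = √((32.78)² + (-418.4)²) = 419.7 N; direction = atan2(-418.4, 32.78) = 274.5°.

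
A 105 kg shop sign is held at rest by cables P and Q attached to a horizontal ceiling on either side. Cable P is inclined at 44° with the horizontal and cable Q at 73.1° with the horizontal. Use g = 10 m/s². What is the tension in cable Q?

T_Q ≈ 848 N

Weight W = 105 × 10 = 1050 N acts straight down.
Horizontal: T_P cos 44° = T_Q cos 73.1°  →  T_P = 0.4041 T_Q.
Vertical: T_P sin 44° + T_Q sin 73.1° = 1050.
Substituting the horizontal relation into the vertical equation gives 1.238 T_Q = 1050, so T_Q = 848.5 N.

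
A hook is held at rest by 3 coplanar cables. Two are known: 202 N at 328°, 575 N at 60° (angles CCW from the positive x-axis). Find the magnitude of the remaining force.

Sum the known components: ΣF_x = 458.8 N, ΣF_y = 390.9 N.
For equilibrium the remaining force must supply (−ΣF_x, −ΣF_y) = (-458.8, -390.9) N.
Magnitude = √((-458.8)² + (-390.9)²) = 602.8 N; direction = atan2(-390.9, -458.8) = 220.4°.

F ≈ 603 N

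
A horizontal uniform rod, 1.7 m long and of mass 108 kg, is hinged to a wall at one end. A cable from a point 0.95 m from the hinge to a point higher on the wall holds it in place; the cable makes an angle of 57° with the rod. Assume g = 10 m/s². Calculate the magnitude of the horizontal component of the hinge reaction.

Take torques about the hinge: T sin 57° · 0.95 = 108×10×0.85 = 918 N·m.
So T = 918 / (0.8387 × 0.95) = 1152.2 N.
ΣF_x = 0: H_x = T cos 57° = 627.53 N.

H_x ≈ 628 N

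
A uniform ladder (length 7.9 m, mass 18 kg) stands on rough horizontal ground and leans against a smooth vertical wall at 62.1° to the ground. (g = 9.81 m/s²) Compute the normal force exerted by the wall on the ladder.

N_wall ≈ 46.7 N

Torques about the foot: N_wall · 7.9 sin 62.1° = 18×9.81×3.95 cos 62.1° → N_wall = 46.747 N.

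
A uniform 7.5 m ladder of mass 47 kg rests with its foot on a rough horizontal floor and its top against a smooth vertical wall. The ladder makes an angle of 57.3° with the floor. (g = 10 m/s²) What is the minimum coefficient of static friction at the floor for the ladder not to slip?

μ_min ≈ 0.321

ΣF_y = 0: N_floor = 47×10 = 470 N.
Torques about the foot: N_wall · 7.5 sin 57.3° = 47×10×3.75 cos 57.3° → N_wall = 150.87 N.
ΣF_x = 0: f_floor = N_wall = 150.87 N.
μ_min = f_floor / N_floor = 150.87 / 470 = 0.321.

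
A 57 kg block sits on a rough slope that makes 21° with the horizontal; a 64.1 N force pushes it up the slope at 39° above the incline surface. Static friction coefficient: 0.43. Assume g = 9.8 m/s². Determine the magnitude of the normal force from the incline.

N ≈ 481 N

Axes along / perpendicular to the incline. W sin 21° = 200.2 N down-slope; W cos 21° = 521.5 N into the surface.
Perpendicular: N = W cos 21° − P sin 39° = 521.5 − 40.34 = 481.2 N.
Along incline: P cos 39° + f = W sin 21° (friction acts up-slope) → f = 200.2 − 49.82 = 150.4 N.
|f| = 150.4 N ≤ μN = 206.9 N, so the block is indeed static.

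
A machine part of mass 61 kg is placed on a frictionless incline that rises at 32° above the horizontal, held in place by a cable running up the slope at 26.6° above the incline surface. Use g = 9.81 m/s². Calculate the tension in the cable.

T ≈ 355 N

Take axes along and perpendicular to the incline. Weight components: W sin 32° = 317.1 N down-slope, W cos 32° = 507.5 N into the surface.
Along incline: T cos 26.6° = W sin 32° → T = 354.6 N.
Perpendicular: N = W cos 32° − T sin 26.6° = 348.7 N.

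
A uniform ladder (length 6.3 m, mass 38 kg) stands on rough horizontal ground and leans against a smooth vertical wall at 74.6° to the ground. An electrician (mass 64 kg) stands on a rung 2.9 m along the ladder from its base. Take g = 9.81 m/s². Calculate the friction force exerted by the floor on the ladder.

f ≈ 131 N

Torques about the foot: N_wall · 6.3 sin 74.6° = 38×9.81×3.15 cos 74.6° + 64×9.81×2.9 cos 74.6° → N_wall = 130.95 N.
ΣF_x = 0: f_floor = N_wall = 130.95 N.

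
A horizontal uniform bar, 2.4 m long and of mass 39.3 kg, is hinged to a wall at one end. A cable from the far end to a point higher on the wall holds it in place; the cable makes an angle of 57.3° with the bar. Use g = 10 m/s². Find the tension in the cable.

Take torques about the hinge: T sin 57.3° · 2.4 = 39.3×10×1.2 = 471.6 N·m.
So T = 471.6 / (0.8415 × 2.4) = 233.51 N.

T ≈ 234 N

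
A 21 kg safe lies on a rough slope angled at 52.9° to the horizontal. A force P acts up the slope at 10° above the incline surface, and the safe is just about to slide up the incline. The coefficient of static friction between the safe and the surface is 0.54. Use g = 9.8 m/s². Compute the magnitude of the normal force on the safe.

N ≈ 86.9 N

On the verge of sliding up the incline, friction equals μN and acts down the slope.
Perpendicular: N + P sin 10° = W cos 52.9° = 124.1 N.
Along incline: P cos 10° = W sin 52.9° + μN  with W sin 52.9° = 164.1 N.
Solving the pair for P and N: P = 214.3 N, N = 86.92 N (and f = μN = 46.94 N).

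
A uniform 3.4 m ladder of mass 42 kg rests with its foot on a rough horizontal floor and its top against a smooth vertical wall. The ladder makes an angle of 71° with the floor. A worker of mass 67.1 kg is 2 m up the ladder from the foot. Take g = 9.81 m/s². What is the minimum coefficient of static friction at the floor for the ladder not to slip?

μ_min ≈ 0.191

ΣF_y = 0: N_floor = 42×9.81 + 67.1×9.81 = 1070.3 N.
Torques about the foot: N_wall · 3.4 sin 71° = 42×9.81×1.7 cos 71° + 67.1×9.81×2 cos 71° → N_wall = 204.26 N.
ΣF_x = 0: f_floor = N_wall = 204.26 N.
μ_min = f_floor / N_floor = 204.26 / 1070.3 = 0.1908.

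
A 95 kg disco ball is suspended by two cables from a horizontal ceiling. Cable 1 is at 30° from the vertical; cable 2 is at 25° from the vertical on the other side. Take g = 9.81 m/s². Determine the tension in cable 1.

Angles from the horizontal: cable 1 is 90° − 30° = 60°, cable 2 is 90° − 25° = 65°.
Weight W = 95 × 9.81 = 932 N acts straight down.
Horizontal: T_1 cos 60° = T_2 cos 65°  →  T_2 = 1.183 T_1.
Vertical: T_1 sin 60° + T_2 sin 65° = 932.
Substituting the horizontal relation into the vertical equation gives 1.938 T_1 = 932, so T_1 = 480.8 N.

T_1 ≈ 481 N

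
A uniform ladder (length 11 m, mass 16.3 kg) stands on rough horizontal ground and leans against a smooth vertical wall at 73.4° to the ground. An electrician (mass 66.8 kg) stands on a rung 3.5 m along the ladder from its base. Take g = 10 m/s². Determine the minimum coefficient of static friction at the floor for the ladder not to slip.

μ_min ≈ 0.105

ΣF_y = 0: N_floor = 16.3×10 + 66.8×10 = 831 N.
Torques about the foot: N_wall · 11 sin 73.4° = 16.3×10×5.5 cos 73.4° + 66.8×10×3.5 cos 73.4° → N_wall = 87.659 N.
ΣF_x = 0: f_floor = N_wall = 87.659 N.
μ_min = f_floor / N_floor = 87.659 / 831 = 0.1055.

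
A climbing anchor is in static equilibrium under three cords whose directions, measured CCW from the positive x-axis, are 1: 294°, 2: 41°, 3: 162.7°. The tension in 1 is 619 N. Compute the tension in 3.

T_3 ≈ 696 N

Resolve: ΣF_x = 619 cos 294° + T_2 cos 41° + T_3 cos 162.7° = 0.
        ΣF_y = 619 sin 294° + T_2 sin 41° + T_3 sin 162.7° = 0.
The known terms sum to (251.8, -565.5) N, so 0.7547 T_2 − 0.9548 T_3 = -251.8 and 0.6561 T_2 + 0.2974 T_3 = 565.5.
Solving simultaneously: T_2 = 546.6 N, T_3 = 695.8 N.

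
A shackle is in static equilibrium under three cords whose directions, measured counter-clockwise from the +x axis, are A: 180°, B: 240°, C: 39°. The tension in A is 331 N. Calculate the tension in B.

Resolve: ΣF_x = 331 cos 180° + T_B cos 240° + T_C cos 39° = 0.
        ΣF_y = 331 sin 180° + T_B sin 240° + T_C sin 39° = 0.
The known terms sum to (-331, 0) N, so -0.5000 T_B + 0.7771 T_C = 331 and -0.8660 T_B + 0.6293 T_C = 0.
Solving simultaneously: T_B = 581.3 N, T_C = 799.9 N.

T_B ≈ 581 N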